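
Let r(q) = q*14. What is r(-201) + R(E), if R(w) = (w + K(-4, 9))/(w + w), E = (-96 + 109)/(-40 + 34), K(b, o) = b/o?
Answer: -219445/78 ≈ -2813.4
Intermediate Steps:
r(q) = 14*q
E = -13/6 (E = 13/(-6) = 13*(-⅙) = -13/6 ≈ -2.1667)
R(w) = (-4/9 + w)/(2*w) (R(w) = (w - 4/9)/(w + w) = (w - 4*⅑)/((2*w)) = (w - 4/9)*(1/(2*w)) = (-4/9 + w)*(1/(2*w)) = (-4/9 + w)/(2*w))
r(-201) + R(E) = 14*(-201) + (-4 + 9*(-13/6))/(18*(-13/6)) = -2814 + (1/18)*(-6/13)*(-4 - 39/2) = -2814 + (1/18)*(-6/13)*(-47/2) = -2814 + 47/78 = -219445/78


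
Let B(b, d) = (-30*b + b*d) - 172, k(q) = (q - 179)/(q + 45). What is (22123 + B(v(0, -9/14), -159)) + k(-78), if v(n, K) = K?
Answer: 1457299/66 ≈ 22080.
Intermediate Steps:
k(q) = (-179 + q)/(45 + q)
B(b, d) = -172 - 30*b + b*d
(22123 + B(v(0, -9/14), -159)) + k(-78) = (22123 + (-172 - (-270)/14 - 9/14*(-159))) + (-179 - 78)/(45 - 78) = (22123 + (-172 - (-270)/14 - 9*1/14*(-159))) - 257/(-33) = (22123 + (-172 - 30*(-9/14) - 9/14*(-159))) - 1/33*(-257) = (22123 + (-172 + 135/7 + 1431/14)) + 257/33 = (22123 - 101/2) + 257/33 = 44145/2 + 257/33 = 1457299/66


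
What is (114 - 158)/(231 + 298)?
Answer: -44/529 ≈ -0.083176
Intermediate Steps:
(114 - 158)/(231 + 298) = -44/529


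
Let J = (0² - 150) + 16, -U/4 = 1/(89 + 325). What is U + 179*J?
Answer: -4965104/207 ≈ -23986.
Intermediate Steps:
U = -2/207 (U = -4/(89 + 325) = -4/414 = -4*1/414 = -2/207 ≈ -0.0096618)
J = -134 (J = (0 - 150) + 16 = -150 + 16 = -134)
U + 179*J = -2/207 + 179*(-134) = -2/207 - 23986 = -4965104/207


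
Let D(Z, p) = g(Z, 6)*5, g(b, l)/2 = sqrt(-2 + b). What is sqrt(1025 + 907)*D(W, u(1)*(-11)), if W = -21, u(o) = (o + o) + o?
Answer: 460*I*sqrt(21) ≈ 2108.0*I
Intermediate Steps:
u(o) = 3*o (u(o) = 2*o + o = 3*o)
g(b, l) = 2*sqrt(-2 + b)
D(Z, p) = 10*sqrt(-2 + Z) (D(Z, p) = (2*sqrt(-2 + Z))*5 = 10*sqrt(-2 + Z))
sqrt(1025 + 907)*D(W, u(1)*(-11)) = sqrt(1025 + 907)*(10*sqrt(-2 - 21)) = sqrt(1932)*(10*sqrt(-23)) = (2*sqrt(483))*(10*(I*sqrt(23))) = (2*sqrt(483))*(10*I*sqrt(23)) = 460*I*sqrt(21)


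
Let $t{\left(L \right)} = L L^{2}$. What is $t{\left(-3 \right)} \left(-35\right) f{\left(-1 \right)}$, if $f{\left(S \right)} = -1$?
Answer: $-945$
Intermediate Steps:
$t{\left(L \right)} = L^{3}$
$t{\left(-3 \right)} \left(-35\right) f{\left(-1 \right)} = \left(-3\right)^{3} \left(-35\right) \left(-1\right) = \left(-27\right) \left(-35\right) \left(-1\right) = 945 \left(-1\right) = -945$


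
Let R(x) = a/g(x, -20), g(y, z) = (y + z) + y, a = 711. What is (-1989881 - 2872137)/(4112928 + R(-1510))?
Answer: -14780534720/12503300409 ≈ -1.1821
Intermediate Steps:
g(y, z) = z + 2*y
R(x) = 711/(-20 + 2*x)
(-1989881 - 2872137)/(4112928 + R(-1510)) = (-1989881 - 2872137)/(4112928 + 711/(2*(-10 - 1510))) = -4862018/(4112928 + (711/2)/(-1520)) = -4862018/(4112928 + (711/2)*(-1/1520)) = -4862018/(4112928 - 711/3040) = -4862018/12503300409/3040 = -4862018*3040/12503300409 = -14780534720/12503300409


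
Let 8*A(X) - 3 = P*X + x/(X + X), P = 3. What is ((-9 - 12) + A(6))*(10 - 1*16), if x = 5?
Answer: 1759/16 ≈ 109.94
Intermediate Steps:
A(X) = 3/8 + 3*X/8 + 5/(16*X) (A(X) = 3/8 + (3*X + 5/(X + X))/8 = 3/8 + (3*X + 5/((2*X)))/8 = 3/8 + (3*X + 5*(1/(2*X)))/8 = 3/8 + (3*X + 5/(2*X))/8 = 3/8 + (3*X/8 + 5/(16*X)) = 3/8 + 3*X/8 + 5/(16*X))
((-9 - 12) + A(6))*(10 - 1*16) = ((-9 - 12) + (1/16)*(5 + 6*6*(1 + 6))/6)*(10 - 1*16) = (-21 + (1/16)*(⅙)*(5 + 6*6*7))*(10 - 16) = (-21 + (1/16)*(⅙)*(5 + 252))*(-6) = (-21 + (1/16)*(⅙)*257)*(-6) = (-21 + 257/96)*(-6) = -1759/96*(-6) = 1759/16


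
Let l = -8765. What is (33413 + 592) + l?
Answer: 25240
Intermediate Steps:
(33413 + 592) + l = (33413 + 592) - 8765 = 34005 - 8765 = 25240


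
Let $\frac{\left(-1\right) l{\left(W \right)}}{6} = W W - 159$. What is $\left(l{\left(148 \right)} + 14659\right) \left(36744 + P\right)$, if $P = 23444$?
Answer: $-6970432468$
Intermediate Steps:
$l{\left(W \right)} = 954 - 6 W^{2}$ ($l{\left(W \right)} = - 6 \left(W W - 159\right) = - 6 \left(W^{2} - 159\right) = - 6 \left(-159 + W^{2}\right) = 954 - 6 W^{2}$)
$\left(l{\left(148 \right)} + 14659\right) \left(36744 + P\right) = \left(\left(954 - 6 \cdot 148^{2}\right) + 14659\right) \left(36744 + 23444\right) = \left(\left(954 - 131424\right) + 14659\right) 60188 = \left(-130470 + 14659\right) 60188 = \left(-115811\right) 60188 = -6970432468$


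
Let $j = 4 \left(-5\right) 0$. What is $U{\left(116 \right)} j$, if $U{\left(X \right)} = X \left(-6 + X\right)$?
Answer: $0$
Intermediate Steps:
$j = 0$ ($j = \left(-20\right) 0 = 0$)
$U{\left(116 \right)} j = 116 \left(-6 + 116\right) 0 = 116 \cdot 110 \cdot 0 = 12760 \cdot 0 = 0$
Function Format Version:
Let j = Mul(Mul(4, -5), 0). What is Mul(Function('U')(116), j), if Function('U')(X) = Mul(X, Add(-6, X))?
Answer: 0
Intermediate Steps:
j = 0 (j = Mul(-20, 0) = 0)
Mul(Function('U')(116), j) = Mul(Mul(116, Add(-6, 116)), 0) = Mul(Mul(116, 110), 0) = Mul(12760, 0) = 0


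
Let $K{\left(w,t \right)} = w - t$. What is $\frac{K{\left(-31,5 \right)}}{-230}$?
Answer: $\frac{18}{115} \approx 0.15652$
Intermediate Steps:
$\frac{K{\left(-31,5 \right)}}{-230} = \frac{-31 - 5}{-230} = \left(-31 - 5\right) \left(- \frac{1}{230}\right) = \left(-36\right) \left(- \frac{1}{230}\right) = \frac{18}{115}$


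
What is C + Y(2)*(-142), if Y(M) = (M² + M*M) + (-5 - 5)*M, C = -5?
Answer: 1699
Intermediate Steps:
Y(M) = -10*M + 2*M² (Y(M) = (M² + M²) - 10*M = 2*M² - 10*M = -10*M + 2*M²)
C + Y(2)*(-142) = -5 + (2*2*(-5 + 2))*(-142) = -5 + (2*2*(-3))*(-142) = -5 - 12*(-142) = -5 + 1704 = 1699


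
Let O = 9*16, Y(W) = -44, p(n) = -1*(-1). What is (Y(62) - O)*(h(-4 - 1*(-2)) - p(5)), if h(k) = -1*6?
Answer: 1316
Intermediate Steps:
p(n) = 1
O = 144
h(k) = -6
(Y(62) - O)*(h(-4 - 1*(-2)) - p(5)) = (-44 - 1*144)*(-6 - 1*1) = (-44 - 144)*(-6 - 1) = -188*(-7) = 1316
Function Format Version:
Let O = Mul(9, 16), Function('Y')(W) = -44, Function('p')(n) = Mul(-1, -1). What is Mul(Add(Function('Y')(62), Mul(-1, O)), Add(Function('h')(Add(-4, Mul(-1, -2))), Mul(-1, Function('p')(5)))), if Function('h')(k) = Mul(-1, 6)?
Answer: 1316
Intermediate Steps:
Function('p')(n) = 1
O = 144
Function('h')(k) = -6
Mul(Add(Function('Y')(62), Mul(-1, O)), Add(Function('h')(Add(-4, Mul(-1, -2))), Mul(-1, Function('p')(5)))) = Mul(Add(-44, Mul(-1, 144)), Add(-6, Mul(-1, 1))) = Mul(Add(-44, -144), Add(-6, -1)) = Mul(-188, -7) = 1316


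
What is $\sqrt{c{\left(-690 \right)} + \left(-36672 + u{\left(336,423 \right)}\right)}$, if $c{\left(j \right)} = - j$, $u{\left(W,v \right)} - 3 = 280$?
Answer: $i \sqrt{35699} \approx 188.94 i$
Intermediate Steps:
$u{\left(W,v \right)} = 283$ ($u{\left(W,v \right)} = 3 + 280 = 283$)
$\sqrt{c{\left(-690 \right)} + \left(-36672 + u{\left(336,423 \right)}\right)} = \sqrt{\left(-1\right) \left(-690\right) + \left(-36672 + 283\right)} = \sqrt{690 - 36389} = \sqrt{-35699} = i \sqrt{35699}$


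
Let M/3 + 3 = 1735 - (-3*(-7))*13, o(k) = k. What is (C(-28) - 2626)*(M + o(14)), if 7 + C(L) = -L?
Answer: -11438555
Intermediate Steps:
M = 4377 (M = -9 + 3*(1735 - (-3*(-7))*13) = -9 + 3*(1735 - 21*13) = -9 + 3*(1735 - 1*273) = -9 + 3*(1735 - 273) = -9 + 3*1462 = -9 + 4386 = 4377)
C(L) = -7 - L
(C(-28) - 2626)*(M + o(14)) = ((-7 - 1*(-28)) - 2626)*(4377 + 14) = ((-7 + 28) - 2626)*4391 = (21 - 2626)*4391 = -2605*4391 = -11438555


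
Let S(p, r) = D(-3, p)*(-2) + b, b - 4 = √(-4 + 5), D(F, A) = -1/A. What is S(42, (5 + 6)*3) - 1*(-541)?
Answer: 11467/21 ≈ 546.05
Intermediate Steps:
b = 5 (b = 4 + √(-4 + 5) = 4 + √1 = 4 + 1 = 5)
S(p, r) = 5 + 2/p (S(p, r) = -1/p*(-2) + 5 = 2/p + 5 = 5 + 2/p)
S(42, (5 + 6)*3) - 1*(-541) = (5 + 2/42) - 1*(-541) = (5 + 2*(1/42)) + 541 = (5 + 1/21) + 541 = 106/21 + 541 = 11467/21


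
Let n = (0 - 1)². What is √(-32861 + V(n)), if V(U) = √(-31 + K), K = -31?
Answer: √(-32861 + I*√62) ≈ 0.022 + 181.28*I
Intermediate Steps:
n = 1 (n = (-1)² = 1)
V(U) = I*√62 (V(U) = √(-31 - 31) = √(-62) = I*√62)
√(-32861 + V(n)) = √(-32861 + I*√62)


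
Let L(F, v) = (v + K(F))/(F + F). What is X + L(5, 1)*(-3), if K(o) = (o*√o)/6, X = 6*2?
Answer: 117/10 - √5/4 ≈ 11.141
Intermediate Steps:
X = 12
K(o) = o^(3/2)/6 (K(o) = o^(3/2)*(⅙) = o^(3/2)/6)
L(F, v) = (v + F^(3/2)/6)/(2*F) (L(F, v) = (v + F^(3/2)/6)/(F + F) = (v + F^(3/2)/6)/((2*F)) = (v + F^(3/2)/6)*(1/(2*F)) = (v + F^(3/2)/6)/(2*F))
X + L(5, 1)*(-3) = 12 + ((1/12)*(5^(3/2) + 6*1)/5)*(-3) = 12 + ((1/12)*(⅕)*(5*√5 + 6))*(-3) = 12 + ((1/12)*(⅕)*(6 + 5*√5))*(-3) = 12 + (⅒ + √5/12)*(-3) = 12 + (-3/10 - √5/4) = 117/10 - √5/4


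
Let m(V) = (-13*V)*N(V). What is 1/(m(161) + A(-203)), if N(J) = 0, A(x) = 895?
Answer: 1/895 ≈ 0.0011173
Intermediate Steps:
m(V) = 0 (m(V) = -13*V*0 = 0)
1/(m(161) + A(-203)) = 1/(0 + 895) = 1/895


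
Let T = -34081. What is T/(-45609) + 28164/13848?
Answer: 146373797/52632786 ≈ 2.7810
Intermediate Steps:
T/(-45609) + 28164/13848 = -34081/(-45609) + 28164/13848 = -34081*(-1/45609) + 28164*(1/13848) = 34081/45609 + 2347/1154 = 146373797/52632786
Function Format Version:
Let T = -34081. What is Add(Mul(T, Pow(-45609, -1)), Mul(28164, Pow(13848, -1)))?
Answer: Rational(146373797, 52632786) ≈ 2.7810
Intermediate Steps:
Add(Mul(T, Pow(-45609, -1)), Mul(28164, Pow(13848, -1))) = Add(Mul(-34081, Pow(-45609, -1)), Mul(28164, Pow(13848, -1))) = Add(Mul(-34081, Rational(-1, 45609)), Mul(28164, Rational(1, 13848))) = Add(Rational(34081, 45609), Rational(2347, 1154)) = Rational(146373797, 52632786)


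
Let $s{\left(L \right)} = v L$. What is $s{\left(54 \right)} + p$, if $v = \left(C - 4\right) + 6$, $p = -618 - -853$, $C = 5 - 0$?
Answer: $613$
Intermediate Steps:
$C = 5$ ($C = 5 + 0 = 5$)
$p = 235$ ($p = -618 + 853 = 235$)
$v = 7$ ($v = \left(5 - 4\right) + 6 = 1 + 6 = 7$)
$s{\left(L \right)} = 7 L$
$s{\left(54 \right)} + p = 7 \cdot 54 + 235 = 378 + 235 = 613$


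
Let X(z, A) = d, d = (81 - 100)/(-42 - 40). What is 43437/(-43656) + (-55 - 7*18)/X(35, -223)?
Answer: -216255885/276488 ≈ -782.15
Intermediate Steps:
d = 19/82 (d = -19/(-82) = -19*(-1/82) = 19/82 ≈ 0.23171)
X(z, A) = 19/82
43437/(-43656) + (-55 - 7*18)/X(35, -223) = 43437/(-43656) + (-55 - 7*18)/(19/82) = 43437*(-1/43656) + (-55 - 126)*(82/19) = -14479/14552 - 181*82/19 = -14479/14552 - 14842/19 = -216255885/276488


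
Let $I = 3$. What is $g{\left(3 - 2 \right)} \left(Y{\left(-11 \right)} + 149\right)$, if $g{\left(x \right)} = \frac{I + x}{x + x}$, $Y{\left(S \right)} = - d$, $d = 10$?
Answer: $278$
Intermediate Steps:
$Y{\left(S \right)} = -10$ ($Y{\left(S \right)} = \left(-1\right) 10 = -10$)
$g{\left(x \right)} = \frac{3 + x}{2 x}$ ($g{\left(x \right)} = \frac{3 + x}{x + x} = \frac{3 + x}{2 x}$)
$g{\left(3 - 2 \right)} \left(Y{\left(-11 \right)} + 149\right) = \frac{3 + \left(3 - 2\right)}{2 \left(3 - 2\right)} \left(-10 + 149\right) = \frac{3 + \left(3 - 2\right)}{2 \left(3 - 2\right)} 139 = \frac{3 + 1}{2 \cdot 1} \cdot 139 = \frac{1}{2} \cdot 1 \cdot 4 \cdot 139 = 2 \cdot 139 = 278$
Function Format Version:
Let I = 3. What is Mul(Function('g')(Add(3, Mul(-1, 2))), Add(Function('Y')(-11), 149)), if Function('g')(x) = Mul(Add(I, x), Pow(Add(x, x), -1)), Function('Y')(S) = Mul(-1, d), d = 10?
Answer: 278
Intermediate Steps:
Function('Y')(S) = -10 (Function('Y')(S) = Mul(-1, 10) = -10)
Function('g')(x) = Mul(Rational(1, 2), Pow(x, -1), Add(3, x)) (Function('g')(x) = Mul(Add(3, x), Pow(Add(x, x), -1)) = Mul(Add(3, x), Pow(Mul(2, x), -1)) = Mul(Add(3, x), Mul(Rational(1, 2), Pow(x, -1))) = Mul(Rational(1, 2), Pow(x, -1), Add(3, x)))
Mul(Function('g')(Add(3, Mul(-1, 2))), Add(Function('Y')(-11), 149)) = Mul(Mul(Rational(1, 2), Pow(Add(3, Mul(-1, 2)), -1), Add(3, Add(3, Mul(-1, 2)))), Add(-10, 149)) = Mul(Mul(Rational(1, 2), Pow(Add(3, -2), -1), Add(3, Add(3, -2))), 139) = Mul(Mul(Rational(1, 2), Pow(1, -1), Add(3, 1)), 139) = Mul(Mul(Rational(1, 2), 1, 4), 139) = Mul(2, 139) = 278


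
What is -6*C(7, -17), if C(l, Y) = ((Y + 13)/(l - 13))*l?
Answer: -28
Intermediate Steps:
C(l, Y) = l*(13 + Y)/(-13 + l) (C(l, Y) = ((13 + Y)/(-13 + l))*l = l*(13 + Y)/(-13 + l))
-6*C(7, -17) = -42*(13 - 17)/(-13 + 7) = -42*(-4)/(-6) = -42*(-1)*(-4)/6 = -6*14/3 = -28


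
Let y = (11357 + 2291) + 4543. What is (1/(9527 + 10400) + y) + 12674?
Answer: 615046856/19927 ≈ 30865.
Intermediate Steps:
y = 18191 (y = 13648 + 4543 = 18191)
(1/(9527 + 10400) + y) + 12674 = (1/(9527 + 10400) + 18191) + 12674 = (1/19927 + 18191) + 12674 = 362492058/19927 + 12674 = 615046856/19927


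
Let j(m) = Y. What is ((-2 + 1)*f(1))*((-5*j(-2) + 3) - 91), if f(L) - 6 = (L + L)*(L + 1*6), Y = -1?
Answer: 1660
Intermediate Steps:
j(m) = -1
f(L) = 6 + 2*L*(6 + L) (f(L) = 6 + (L + L)*(L + 1*6) = 6 + (2*L)*(L + 6) = 6 + (2*L)*(6 + L) = 6 + 2*L*(6 + L))
((-2 + 1)*f(1))*((-5*j(-2) + 3) - 91) = ((-2 + 1)*(6 + 2*1² + 12*1))*((-5*(-1) + 3) - 91) = (-(6 + 2*1 + 12))*((5 + 3) - 91) = (-(6 + 2 + 12))*(8 - 91) = -1*20*(-83) = -20*(-83) = 1660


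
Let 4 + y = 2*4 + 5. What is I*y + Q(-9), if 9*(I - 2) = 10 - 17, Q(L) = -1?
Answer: 10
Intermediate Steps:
I = 11/9 (I = 2 + (10 - 17)/9 = 2 + (⅑)*(-7) = 2 - 7/9 = 11/9 ≈ 1.2222)
y = 9 (y = -4 + (2*4 + 5) = -4 + (8 + 5) = -4 + 13 = 9)
I*y + Q(-9) = (11/9)*9 - 1 = 11 - 1 = 10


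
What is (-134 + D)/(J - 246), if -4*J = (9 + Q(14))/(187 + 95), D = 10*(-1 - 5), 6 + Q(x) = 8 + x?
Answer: 218832/277513 ≈ 0.78855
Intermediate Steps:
Q(x) = 2 + x (Q(x) = -6 + (8 + x) = 2 + x)
D = -60 (D = 10*(-6) = -60)
J = -25/1128 (J = -(9 + (2 + 14))/(4*(187 + 95)) = -(9 + 16)/(4*282) = -25/(4*282) = -¼*25/282 = -25/1128 ≈ -0.022163)
(-134 + D)/(J - 246) = (-134 - 60)/(-25/1128 - 246) = -194/(-277513/1128) = -194*(-1128/277513) = 218832/277513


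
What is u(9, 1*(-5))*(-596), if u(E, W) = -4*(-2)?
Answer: -4768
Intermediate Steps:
u(E, W) = 8
u(9, 1*(-5))*(-596) = 8*(-596) = -4768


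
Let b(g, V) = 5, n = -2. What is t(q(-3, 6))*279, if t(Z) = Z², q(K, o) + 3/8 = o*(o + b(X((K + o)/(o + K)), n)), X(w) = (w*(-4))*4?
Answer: 76899375/64 ≈ 1.2016e+6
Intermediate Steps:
X(w) = -16*w (X(w) = -4*w*4 = -16*w)
q(K, o) = -3/8 + o*(5 + o) (q(K, o) = -3/8 + o*(o + 5) = -3/8 + o*(5 + o))
t(q(-3, 6))*279 = (-3/8 + 6² + 5*6)²*279 = (-3/8 + 36 + 30)²*279 = (525/8)²*279 = (275625/64)*279 = 76899375/64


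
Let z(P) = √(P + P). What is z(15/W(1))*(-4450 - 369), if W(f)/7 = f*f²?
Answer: -4819*√210/7 ≈ -9976.3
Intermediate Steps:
W(f) = 7*f³ (W(f) = 7*(f*f²) = 7*f³)
z(P) = √2*√P (z(P) = √(2*P) = √2*√P)
z(15/W(1))*(-4450 - 369) = (√2*√(15/((7*1³))))*(-4450 - 369) = (√2*√(15/((7*1))))*(-4819) = (√2*√(15/7))*(-4819) = (√2*(√105/7))*(-4819) = (√210/7)*(-4819) = -4819*√210/7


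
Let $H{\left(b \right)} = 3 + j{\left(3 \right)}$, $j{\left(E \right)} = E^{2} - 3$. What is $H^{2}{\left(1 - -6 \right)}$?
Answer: $81$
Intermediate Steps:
$j{\left(E \right)} = -3 + E^{2}$
$H{\left(b \right)} = 9$ ($H{\left(b \right)} = 3 - \left(3 - 3^{2}\right) = 3 + \left(-3 + 9\right) = 3 + 6 = 9$)
$H^{2}{\left(1 - -6 \right)} = 9^{2} = 81$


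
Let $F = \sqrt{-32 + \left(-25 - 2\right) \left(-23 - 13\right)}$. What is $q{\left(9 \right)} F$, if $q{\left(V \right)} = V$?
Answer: $18 \sqrt{235} \approx 275.93$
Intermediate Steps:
$F = 2 \sqrt{235}$ ($F = \sqrt{-32 - -972} = \sqrt{-32 + 972} = \sqrt{940} = 2 \sqrt{235} \approx 30.659$)
$q{\left(9 \right)} F = 9 \cdot 2 \sqrt{235} = 18 \sqrt{235}$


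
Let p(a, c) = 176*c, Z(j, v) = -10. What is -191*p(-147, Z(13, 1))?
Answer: 336160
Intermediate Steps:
-191*p(-147, Z(13, 1)) = -33616*(-10) = -191*(-1760) = 336160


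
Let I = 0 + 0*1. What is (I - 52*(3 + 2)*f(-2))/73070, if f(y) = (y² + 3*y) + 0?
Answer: 52/7307 ≈ 0.0071165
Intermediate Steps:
f(y) = y² + 3*y
I = 0 (I = 0 + 0 = 0)
(I - 52*(3 + 2)*f(-2))/73070 = (0 - 52*(3 + 2)*(-2*(3 - 2)))/73070 = (0 - 260*(-2*1))*(1/73070) = (0 - 260*(-2))*(1/73070) = (0 - 52*(-10))*(1/73070) = (0 + 520)*(1/73070) = 520*(1/73070) = 52/7307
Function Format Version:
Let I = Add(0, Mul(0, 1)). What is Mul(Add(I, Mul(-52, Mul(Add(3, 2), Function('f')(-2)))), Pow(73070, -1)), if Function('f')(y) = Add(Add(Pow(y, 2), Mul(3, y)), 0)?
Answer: Rational(52, 7307) ≈ 0.0071165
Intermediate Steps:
Function('f')(y) = Add(Pow(y, 2), Mul(3, y))
I = 0 (I = Add(0, 0) = 0)
Mul(Add(I, Mul(-52, Mul(Add(3, 2), Function('f')(-2)))), Pow(73070, -1)) = Mul(Add(0, Mul(-52, Mul(Add(3, 2), Mul(-2, Add(3, -2))))), Pow(73070, -1)) = Mul(Add(0, Mul(-52, Mul(5, Mul(-2, 1)))), Rational(1, 73070)) = Mul(Add(0, Mul(-52, Mul(5, -2))), Rational(1, 73070)) = Mul(Add(0, Mul(-52, -10)), Rational(1, 73070)) = Mul(Add(0, 520), Rational(1, 73070)) = Mul(520, Rational(1, 73070)) = Rational(52, 7307)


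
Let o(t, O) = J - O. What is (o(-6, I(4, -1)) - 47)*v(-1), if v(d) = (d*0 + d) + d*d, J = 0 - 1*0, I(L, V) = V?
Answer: 0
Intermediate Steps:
J = 0 (J = 0 + 0 = 0)
o(t, O) = -O (o(t, O) = 0 - O = -O)
v(d) = d + d² (v(d) = (0 + d) + d² = d + d²)
(o(-6, I(4, -1)) - 47)*v(-1) = (-1*(-1) - 47)*(-(1 - 1)) = (1 - 47)*(-1*0) = -46*0 = 0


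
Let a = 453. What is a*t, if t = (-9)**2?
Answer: 36693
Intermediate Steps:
t = 81
a*t = 453*81 = 36693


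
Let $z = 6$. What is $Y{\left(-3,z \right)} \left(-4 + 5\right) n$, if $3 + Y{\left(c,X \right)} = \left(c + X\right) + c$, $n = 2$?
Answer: $-6$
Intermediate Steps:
$Y{\left(c,X \right)} = -3 + X + 2 c$ ($Y{\left(c,X \right)} = -3 + \left(\left(c + X\right) + c\right) = -3 + \left(\left(X + c\right) + c\right) = -3 + \left(X + 2 c\right) = -3 + X + 2 c$)
$Y{\left(-3,z \right)} \left(-4 + 5\right) n = \left(-3 + 6 + 2 \left(-3\right)\right) \left(-4 + 5\right) 2 = \left(-3 + 6 - 6\right) 1 \cdot 2 = \left(-3\right) 1 \cdot 2 = \left(-3\right) 2 = -6$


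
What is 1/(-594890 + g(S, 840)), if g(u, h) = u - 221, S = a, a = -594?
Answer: -1/595705 ≈ -1.6787e-6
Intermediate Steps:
S = -594
g(u, h) = -221 + u
1/(-594890 + g(S, 840)) = 1/(-594890 + (-221 - 594)) = 1/(-594890 - 815) = 1/(-595705) = -1/595705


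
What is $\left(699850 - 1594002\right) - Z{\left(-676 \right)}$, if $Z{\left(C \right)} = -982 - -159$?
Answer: $-893329$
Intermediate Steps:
$Z{\left(C \right)} = -823$ ($Z{\left(C \right)} = -982 + 159 = -823$)
$\left(699850 - 1594002\right) - Z{\left(-676 \right)} = \left(699850 - 1594002\right) - -823 = \left(699850 - 1594002\right) + 823 = -894152 + 823 = -893329$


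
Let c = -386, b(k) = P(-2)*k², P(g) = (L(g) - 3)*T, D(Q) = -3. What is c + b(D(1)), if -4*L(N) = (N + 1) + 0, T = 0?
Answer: -386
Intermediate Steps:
L(N) = -¼ - N/4 (L(N) = -((N + 1) + 0)/4 = -((1 + N) + 0)/4 = -(1 + N)/4 = -¼ - N/4)
P(g) = 0 (P(g) = ((-¼ - g/4) - 3)*0 = (-13/4 - g/4)*0 = 0)
b(k) = 0 (b(k) = 0*k² = 0)
c + b(D(1)) = -386 + 0 = -386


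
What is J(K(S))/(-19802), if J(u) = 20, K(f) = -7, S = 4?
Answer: -10/9901 ≈ -0.0010100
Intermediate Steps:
J(K(S))/(-19802) = 20/(-19802) = 20*(-1/19802) = -10/9901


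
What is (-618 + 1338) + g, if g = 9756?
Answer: 10476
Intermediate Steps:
(-618 + 1338) + g = (-618 + 1338) + 9756 = 720 + 9756 = 10476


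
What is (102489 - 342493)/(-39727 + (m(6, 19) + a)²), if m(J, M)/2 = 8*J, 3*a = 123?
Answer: 120002/10479 ≈ 11.452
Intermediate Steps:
a = 41 (a = (⅓)*123 = 41)
m(J, M) = 16*J (m(J, M) = 2*(8*J) = 16*J)
(102489 - 342493)/(-39727 + (m(6, 19) + a)²) = (102489 - 342493)/(-39727 + (16*6 + 41)²) = -240004/(-39727 + (96 + 41)²) = -240004/(-39727 + 137²) = -240004/(-39727 + 18769) = -240004/(-20958) = -240004*(-1/20958) = 120002/10479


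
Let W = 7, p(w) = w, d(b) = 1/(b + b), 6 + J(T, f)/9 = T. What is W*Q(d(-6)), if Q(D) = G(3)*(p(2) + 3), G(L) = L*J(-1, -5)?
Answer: -6615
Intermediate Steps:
J(T, f) = -54 + 9*T
d(b) = 1/(2*b)
G(L) = -63*L (G(L) = L*(-54 + 9*(-1)) = L*(-54 - 9) = L*(-63) = -63*L)
Q(D) = -945 (Q(D) = (-63*3)*(2 + 3) = -189*5 = -945)
W*Q(d(-6)) = 7*(-945) = -6615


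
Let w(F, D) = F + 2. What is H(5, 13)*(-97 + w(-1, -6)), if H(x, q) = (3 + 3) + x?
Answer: -1056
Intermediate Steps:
H(x, q) = 6 + x
w(F, D) = 2 + F
H(5, 13)*(-97 + w(-1, -6)) = (6 + 5)*(-97 + (2 - 1)) = 11*(-97 + 1) = 11*(-96) = -1056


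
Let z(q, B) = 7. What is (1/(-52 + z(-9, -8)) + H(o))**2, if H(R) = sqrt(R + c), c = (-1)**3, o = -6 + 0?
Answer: (-1 + 45*I*sqrt(7))**2/2025 ≈ -6.9995 - 0.11759*I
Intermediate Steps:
o = -6
c = -1
H(R) = sqrt(-1 + R) (H(R) = sqrt(R - 1) = sqrt(-1 + R))
(1/(-52 + z(-9, -8)) + H(o))**2 = (1/(-52 + 7) + sqrt(-1 - 6))**2 = (1/(-45) + sqrt(-7))**2 = (-1/45 + I*sqrt(7))**2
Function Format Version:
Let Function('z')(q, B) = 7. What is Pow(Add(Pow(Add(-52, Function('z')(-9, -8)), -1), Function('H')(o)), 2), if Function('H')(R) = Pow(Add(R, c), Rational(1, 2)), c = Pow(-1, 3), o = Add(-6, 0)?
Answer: Mul(Rational(1, 2025), Pow(Add(-1, Mul(45, I, Pow(7, Rational(1, 2)))), 2)) ≈ Add(-6.9995, Mul(-0.11759, I))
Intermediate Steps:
o = -6
c = -1
Function('H')(R) = Pow(Add(-1, R), Rational(1, 2)) (Function('H')(R) = Pow(Add(R, -1), Rational(1, 2)) = Pow(Add(-1, R), Rational(1, 2)))
Pow(Add(Pow(Add(-52, Function('z')(-9, -8)), -1), Function('H')(o)), 2) = Pow(Add(Pow(Add(-52, 7), -1), Pow(Add(-1, -6), Rational(1, 2))), 2) = Pow(Add(Pow(-45, -1), Pow(-7, Rational(1, 2))), 2) = Pow(Add(Rational(-1, 45), Mul(I, Pow(7, Rational(1, 2)))), 2)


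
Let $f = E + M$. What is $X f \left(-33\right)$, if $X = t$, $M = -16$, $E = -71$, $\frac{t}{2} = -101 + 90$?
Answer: $-63162$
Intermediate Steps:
$t = -22$ ($t = 2 \left(-101 + 90\right) = 2 \left(-11\right) = -22$)
$X = -22$
$f = -87$ ($f = -71 - 16 = -87$)
$X f \left(-33\right) = \left(-22\right) \left(-87\right) \left(-33\right) = 1914 \left(-33\right) = -63162$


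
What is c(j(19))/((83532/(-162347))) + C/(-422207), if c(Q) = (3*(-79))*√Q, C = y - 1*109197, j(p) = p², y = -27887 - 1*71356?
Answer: 102890407586689/11755931708 ≈ 8752.2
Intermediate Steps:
y = -99243 (y = -27887 - 71356 = -99243)
C = -208440 (C = -99243 - 1*109197 = -99243 - 109197 = -208440)
c(Q) = -237*√Q
c(j(19))/((83532/(-162347))) + C/(-422207) = (-237*√(19²))/((83532/(-162347))) - 208440/(-422207) = (-237*√361)/((83532*(-1/162347))) - 208440*(-1/422207) = (-237*19)/(-83532/162347) + 208440/422207 = -4503*(-162347/83532) + 208440/422207 = 243682847/27844 + 208440/422207 = 102890407586689/11755931708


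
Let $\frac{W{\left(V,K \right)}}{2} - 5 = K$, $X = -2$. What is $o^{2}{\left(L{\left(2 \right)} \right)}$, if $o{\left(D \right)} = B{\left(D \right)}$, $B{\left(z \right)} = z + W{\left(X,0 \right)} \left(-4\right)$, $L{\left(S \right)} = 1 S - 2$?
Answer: $1600$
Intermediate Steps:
$W{\left(V,K \right)} = 10 + 2 K$
$L{\left(S \right)} = -2 + S$ ($L{\left(S \right)} = S - 2 = -2 + S$)
$B{\left(z \right)} = -40 + z$ ($B{\left(z \right)} = z + \left(10 + 2 \cdot 0\right) \left(-4\right) = z + \left(10 + 0\right) \left(-4\right) = z + 10 \left(-4\right) = z - 40 = -40 + z$)
$o{\left(D \right)} = -40 + D$
$o^{2}{\left(L{\left(2 \right)} \right)} = \left(-40 + \left(-2 + 2\right)\right)^{2} = \left(-40 + 0\right)^{2} = \left(-40\right)^{2} = 1600$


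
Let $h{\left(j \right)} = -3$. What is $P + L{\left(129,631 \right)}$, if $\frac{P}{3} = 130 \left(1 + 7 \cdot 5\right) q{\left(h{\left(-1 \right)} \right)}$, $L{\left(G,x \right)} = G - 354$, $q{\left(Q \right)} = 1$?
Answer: $13815$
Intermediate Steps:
$L{\left(G,x \right)} = -354 + G$
$P = 14040$ ($P = 3 \cdot 130 \left(1 + 7 \cdot 5\right) 1 = 3 \cdot 130 \left(1 + 35\right) 1 = 3 \cdot 130 \cdot 36 \cdot 1 = 3 \cdot 4680 \cdot 1 = 3 \cdot 4680 = 14040$)
$P + L{\left(129,631 \right)} = 14040 + \left(-354 + 129\right) = 14040 - 225 = 13815$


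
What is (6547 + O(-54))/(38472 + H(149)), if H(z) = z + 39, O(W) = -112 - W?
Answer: 6489/38660 ≈ 0.16785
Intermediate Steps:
H(z) = 39 + z
(6547 + O(-54))/(38472 + H(149)) = (6547 + (-112 - 1*(-54)))/(38472 + (39 + 149)) = (6547 + (-112 + 54))/(38472 + 188) = (6547 - 58)/38660 = 6489*(1/38660) = 6489/38660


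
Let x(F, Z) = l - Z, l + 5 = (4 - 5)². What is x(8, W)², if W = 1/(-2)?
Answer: 49/4 ≈ 12.250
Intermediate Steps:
l = -4 (l = -5 + (4 - 5)² = -5 + (-1)² = -5 + 1 = -4)
W = -½ ≈ -0.50000
x(F, Z) = -4 - Z
x(8, W)² = (-4 - 1*(-½))² = (-4 + ½)² = (-7/2)² = 49/4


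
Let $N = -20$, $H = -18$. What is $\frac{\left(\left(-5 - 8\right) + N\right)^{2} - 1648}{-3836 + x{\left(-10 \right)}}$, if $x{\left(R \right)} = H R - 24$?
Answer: $\frac{559}{3680} \approx 0.1519$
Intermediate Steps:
$x{\left(R \right)} = -24 - 18 R$ ($x{\left(R \right)} = - 18 R - 24 = -24 - 18 R$)
$\frac{\left(\left(-5 - 8\right) + N\right)^{2} - 1648}{-3836 + x{\left(-10 \right)}} = \frac{\left(\left(-5 - 8\right) - 20\right)^{2} - 1648}{-3836 - -156} = \frac{\left(\left(-5 - 8\right) - 20\right)^{2} - 1648}{-3836 + \left(-24 + 180\right)} = \frac{\left(-13 - 20\right)^{2} - 1648}{-3836 + 156} = \frac{\left(-33\right)^{2} - 1648}{-3680} = \left(1089 - 1648\right) \left(- \frac{1}{3680}\right) = \left(-559\right) \left(- \frac{1}{3680}\right) = \frac{559}{3680}$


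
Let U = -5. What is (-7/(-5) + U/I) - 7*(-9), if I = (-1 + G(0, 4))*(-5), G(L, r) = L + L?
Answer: 317/5 ≈ 63.400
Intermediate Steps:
G(L, r) = 2*L
I = 5 (I = (-1 + 2*0)*(-5) = (-1 + 0)*(-5) = -1*(-5) = 5)
(-7/(-5) + U/I) - 7*(-9) = (-7/(-5) - 5/5) - 7*(-9) = (-7*(-⅕) - 5*⅕) + 63 = (7/5 - 1) + 63 = ⅖ + 63 = 317/5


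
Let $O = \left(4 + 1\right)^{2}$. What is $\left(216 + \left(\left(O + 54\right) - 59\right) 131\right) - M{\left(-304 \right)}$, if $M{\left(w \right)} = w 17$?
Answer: $8004$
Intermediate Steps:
$O = 25$ ($O = 5^{2} = 25$)
$M{\left(w \right)} = 17 w$
$\left(216 + \left(\left(O + 54\right) - 59\right) 131\right) - M{\left(-304 \right)} = \left(216 + \left(\left(25 + 54\right) - 59\right) 131\right) - 17 \left(-304\right) = \left(216 + \left(79 - 59\right) 131\right) - -5168 = \left(216 + 20 \cdot 131\right) + 5168 = \left(216 + 2620\right) + 5168 = 2836 + 5168 = 8004$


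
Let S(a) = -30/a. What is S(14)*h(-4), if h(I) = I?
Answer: 60/7 ≈ 8.5714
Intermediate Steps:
S(14)*h(-4) = -30/14*(-4) = -30*1/14*(-4) = -15/7*(-4) = 60/7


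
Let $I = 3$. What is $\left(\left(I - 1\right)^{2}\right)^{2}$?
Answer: $16$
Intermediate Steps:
$\left(\left(I - 1\right)^{2}\right)^{2} = \left(\left(3 - 1\right)^{2}\right)^{2} = \left(2^{2}\right)^{2} = 4^{2} = 16$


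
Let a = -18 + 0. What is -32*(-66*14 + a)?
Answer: 30144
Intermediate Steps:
a = -18
-32*(-66*14 + a) = -32*(-66*14 - 18) = -32*(-924 - 18) = -32*(-942) = 30144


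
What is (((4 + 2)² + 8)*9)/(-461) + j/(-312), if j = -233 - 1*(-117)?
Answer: -17519/35958 ≈ -0.48721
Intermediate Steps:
j = -116 (j = -233 + 117 = -116)
(((4 + 2)² + 8)*9)/(-461) + j/(-312) = (((4 + 2)² + 8)*9)/(-461) - 116/(-312) = ((6² + 8)*9)*(-1/461) - 116*(-1/312) = ((36 + 8)*9)*(-1/461) + 29/78 = (44*9)*(-1/461) + 29/78 = 396*(-1/461) + 29/78 = -396/461 + 29/78 = -17519/35958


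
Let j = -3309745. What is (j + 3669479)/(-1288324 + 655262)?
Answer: -179867/316531 ≈ -0.56824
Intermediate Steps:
(j + 3669479)/(-1288324 + 655262) = (-3309745 + 3669479)/(-1288324 + 655262) = 359734/(-633062) = 359734*(-1/633062) = -179867/316531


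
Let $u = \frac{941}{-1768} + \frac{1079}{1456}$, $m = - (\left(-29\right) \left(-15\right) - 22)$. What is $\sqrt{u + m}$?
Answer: $\frac{i \sqrt{15806328629}}{6188} \approx 20.317 i$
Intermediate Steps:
$m = -413$ ($m = - (435 - 22) = \left(-1\right) 413 = -413$)
$u = \frac{5169}{24752}$ ($u = 941 \left(- \frac{1}{1768}\right) + 1079 \cdot \frac{1}{1456} = - \frac{941}{1768} + \frac{83}{112} = \frac{5169}{24752} \approx 0.20883$)
$\sqrt{u + m} = \sqrt{\frac{5169}{24752} - 413} = \sqrt{- \frac{10217407}{24752}} = \frac{i \sqrt{15806328629}}{6188}$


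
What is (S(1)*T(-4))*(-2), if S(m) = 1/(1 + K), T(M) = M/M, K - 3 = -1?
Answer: -⅔ ≈ -0.66667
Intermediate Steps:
K = 2 (K = 3 - 1 = 2)
T(M) = 1
S(m) = ⅓ (S(m) = 1/(1 + 2) = 1/3 = ⅓)
(S(1)*T(-4))*(-2) = ((⅓)*1)*(-2) = (⅓)*(-2) = -⅔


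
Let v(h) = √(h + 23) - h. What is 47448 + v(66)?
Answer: 47382 + √89 ≈ 47391.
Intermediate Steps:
v(h) = √(23 + h) - h
47448 + v(66) = 47448 + (√(23 + 66) - 1*66) = 47448 + (√89 - 66) = 47448 + (-66 + √89) = 47382 + √89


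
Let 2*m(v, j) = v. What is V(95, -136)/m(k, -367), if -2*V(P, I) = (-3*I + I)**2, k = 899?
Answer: -73984/899 ≈ -82.296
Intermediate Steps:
m(v, j) = v/2
V(P, I) = -2*I**2 (V(P, I) = -(-3*I + I)**2/2 = -4*I**2/2 = -2*I**2)
V(95, -136)/m(k, -367) = (-2*(-136)**2)/(((1/2)*899)) = (-2*18496)/(899/2) = -36992*2/899 = -73984/899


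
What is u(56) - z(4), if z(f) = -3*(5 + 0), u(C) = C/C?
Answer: 16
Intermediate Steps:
u(C) = 1
z(f) = -15 (z(f) = -3*5 = -15)
u(56) - z(4) = 1 - 1*(-15) = 1 + 15 = 16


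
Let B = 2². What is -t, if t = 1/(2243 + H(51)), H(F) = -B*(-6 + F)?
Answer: -1/2063 ≈ -0.00048473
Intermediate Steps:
B = 4
H(F) = 24 - 4*F (H(F) = -4*(-6 + F) = -(-24 + 4*F) = 24 - 4*F)
t = 1/2063 (t = 1/(2243 + (24 - 4*51)) = 1/(2243 + (24 - 204)) = 1/(2243 - 180) = 1/2063 ≈ 0.00048473)
-t = -1*1/2063 = -1/2063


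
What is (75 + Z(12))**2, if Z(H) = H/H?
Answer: 5776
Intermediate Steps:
Z(H) = 1
(75 + Z(12))**2 = (75 + 1)**2 = 76**2 = 5776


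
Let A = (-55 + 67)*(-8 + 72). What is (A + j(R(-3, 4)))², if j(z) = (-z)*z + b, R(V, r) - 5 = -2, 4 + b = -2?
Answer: 567009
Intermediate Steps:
b = -6 (b = -4 - 2 = -6)
R(V, r) = 3 (R(V, r) = 5 - 2 = 3)
A = 768 (A = 12*64 = 768)
j(z) = -6 - z² (j(z) = (-z)*z - 6 = -z² - 6 = -6 - z²)
(A + j(R(-3, 4)))² = (768 + (-6 - 1*3²))² = (768 + (-6 - 1*9))² = (768 + (-6 - 9))² = (768 - 15)² = 753² = 567009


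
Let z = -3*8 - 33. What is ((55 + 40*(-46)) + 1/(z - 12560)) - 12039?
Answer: -174417409/12617 ≈ -13824.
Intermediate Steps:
z = -57 (z = -24 - 33 = -57)
((55 + 40*(-46)) + 1/(z - 12560)) - 12039 = ((55 + 40*(-46)) + 1/(-57 - 12560)) - 12039 = ((55 - 1840) + 1/(-12617)) - 12039 = (-1785 - 1/12617) - 12039 = -22521346/12617 - 12039 = -174417409/12617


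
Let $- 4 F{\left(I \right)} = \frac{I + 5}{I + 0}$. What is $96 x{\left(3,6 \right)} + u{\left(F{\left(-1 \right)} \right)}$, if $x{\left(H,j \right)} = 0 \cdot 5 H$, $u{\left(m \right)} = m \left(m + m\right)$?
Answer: $2$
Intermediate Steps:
$F{\left(I \right)} = - \frac{5 + I}{4 I}$ ($F{\left(I \right)} = - \frac{\left(I + 5\right) \frac{1}{I + 0}}{4} = - \frac{\left(5 + I\right) \frac{1}{I}}{4} = - \frac{\frac{1}{I} \left(5 + I\right)}{4} = - \frac{5 + I}{4 I}$)
$u{\left(m \right)} = 2 m^{2}$ ($u{\left(m \right)} = m 2 m = 2 m^{2}$)
$x{\left(H,j \right)} = 0$ ($x{\left(H,j \right)} = 0 H = 0$)
$96 x{\left(3,6 \right)} + u{\left(F{\left(-1 \right)} \right)} = 96 \cdot 0 + 2 \left(\frac{-5 - -1}{4 \left(-1\right)}\right)^{2} = 0 + 2 \left(\frac{1}{4} \left(-1\right) \left(-5 + 1\right)\right)^{2} = 0 + 2 \left(\frac{1}{4} \left(-1\right) \left(-4\right)\right)^{2} = 0 + 2 \cdot 1^{2} = 0 + 2 \cdot 1 = 0 + 2 = 2$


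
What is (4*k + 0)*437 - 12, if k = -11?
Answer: -19240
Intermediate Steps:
(4*k + 0)*437 - 12 = (4*(-11) + 0)*437 - 12 = (-44 + 0)*437 - 12 = -44*437 - 12 = -19228 - 12 = -19240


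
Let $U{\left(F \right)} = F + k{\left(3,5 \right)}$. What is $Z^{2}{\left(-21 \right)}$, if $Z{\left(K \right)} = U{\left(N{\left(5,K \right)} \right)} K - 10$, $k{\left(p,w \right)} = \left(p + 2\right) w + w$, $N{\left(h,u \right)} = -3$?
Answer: $332929$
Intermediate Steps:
$k{\left(p,w \right)} = w + w \left(2 + p\right)$ ($k{\left(p,w \right)} = \left(2 + p\right) w + w = w \left(2 + p\right) + w = w + w \left(2 + p\right)$)
$U{\left(F \right)} = 30 + F$ ($U{\left(F \right)} = F + 5 \left(3 + 3\right) = F + 5 \cdot 6 = F + 30 = 30 + F$)
$Z{\left(K \right)} = -10 + 27 K$ ($Z{\left(K \right)} = \left(30 - 3\right) K - 10 = 27 K - 10 = -10 + 27 K$)
$Z^{2}{\left(-21 \right)} = \left(-10 + 27 \left(-21\right)\right)^{2} = \left(-10 - 567\right)^{2} = \left(-577\right)^{2} = 332929$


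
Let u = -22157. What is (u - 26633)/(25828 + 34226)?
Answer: -24395/30027 ≈ -0.81244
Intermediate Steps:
(u - 26633)/(25828 + 34226) = (-22157 - 26633)/(25828 + 34226) = -48790/60054 = -48790*1/60054 = -24395/30027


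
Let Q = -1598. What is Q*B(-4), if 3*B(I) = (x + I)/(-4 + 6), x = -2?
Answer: 1598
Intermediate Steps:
B(I) = -⅓ + I/6 (B(I) = ((-2 + I)/(-4 + 6))/3 = ((-2 + I)/2)/3 = ((-2 + I)*(½))/3 = (-1 + I/2)/3 = -⅓ + I/6)
Q*B(-4) = -1598*(-⅓ + (⅙)*(-4)) = -1598*(-⅓ - ⅔) = -1598*(-1) = 1598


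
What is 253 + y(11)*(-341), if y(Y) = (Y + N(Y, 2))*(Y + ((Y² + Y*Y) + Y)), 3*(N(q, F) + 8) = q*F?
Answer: -929995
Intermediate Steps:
N(q, F) = -8 + F*q/3 (N(q, F) = -8 + (q*F)/3 = -8 + (F*q)/3 = -8 + F*q/3)
y(Y) = (-8 + 5*Y/3)*(2*Y + 2*Y²) (y(Y) = (Y + (-8 + (⅓)*2*Y))*(Y + ((Y² + Y*Y) + Y)) = (Y + (-8 + 2*Y/3))*(Y + ((Y² + Y²) + Y)) = (-8 + 5*Y/3)*(Y + (2*Y² + Y)) = (-8 + 5*Y/3)*(Y + (Y + 2*Y²)) = (-8 + 5*Y/3)*(2*Y + 2*Y²))
253 + y(11)*(-341) = 253 + ((⅔)*11*(-24 - 19*11 + 5*11²))*(-341) = 253 + ((⅔)*11*(-24 - 209 + 5*121))*(-341) = 253 + ((⅔)*11*(-24 - 209 + 605))*(-341) = 253 + ((⅔)*11*372)*(-341) = 253 + 2728*(-341) = 253 - 930248 = -929995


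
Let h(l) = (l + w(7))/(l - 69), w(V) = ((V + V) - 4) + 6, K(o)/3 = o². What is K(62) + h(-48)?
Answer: 1349276/117 ≈ 11532.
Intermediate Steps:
K(o) = 3*o²
w(V) = 2 + 2*V (w(V) = (2*V - 4) + 6 = (-4 + 2*V) + 6 = 2 + 2*V)
h(l) = (16 + l)/(-69 + l) (h(l) = (l + (2 + 2*7))/(l - 69) = (l + (2 + 14))/(-69 + l) = (l + 16)/(-69 + l) = (16 + l)/(-69 + l))
K(62) + h(-48) = 3*62² + (16 - 48)/(-69 - 48) = 3*3844 - 32/(-117) = 11532 - 1/117*(-32) = 11532 + 32/117 = 1349276/117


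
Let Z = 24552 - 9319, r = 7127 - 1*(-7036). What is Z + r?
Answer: 29396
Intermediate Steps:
r = 14163 (r = 7127 + 7036 = 14163)
Z = 15233
Z + r = 15233 + 14163 = 29396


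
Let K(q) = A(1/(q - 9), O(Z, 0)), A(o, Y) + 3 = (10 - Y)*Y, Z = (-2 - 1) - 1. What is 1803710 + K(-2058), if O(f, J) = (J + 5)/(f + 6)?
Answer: 7214903/4 ≈ 1.8037e+6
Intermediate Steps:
Z = -4 (Z = -3 - 1 = -4)
O(f, J) = (5 + J)/(6 + f)
A(o, Y) = -3 + Y*(10 - Y) (A(o, Y) = -3 + (10 - Y)*Y = -3 + Y*(10 - Y))
K(q) = 63/4 (K(q) = -3 - ((5 + 0)/(6 - 4))² + 10*((5 + 0)/(6 - 4)) = -3 - (5/2)² + 10*(5/2) = -3 - 1*25/4 + 25 = -3 - 25/4 + 25 = 63/4)
1803710 + K(-2058) = 1803710 + 63/4 = 7214903/4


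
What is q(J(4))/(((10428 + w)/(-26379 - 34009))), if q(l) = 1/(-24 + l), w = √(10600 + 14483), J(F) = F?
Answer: 52477172/181196835 - 15097*√2787/181196835 ≈ 0.28522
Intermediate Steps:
w = 3*√2787 (w = √25083 = 3*√2787 ≈ 158.38)
q(J(4))/(((10428 + w)/(-26379 - 34009))) = 1/((-24 + 4)*(((10428 + 3*√2787)/(-26379 - 34009)))) = 1/((-20)*(((10428 + 3*√2787)/(-60388)))) = -(-60388/(10428 + 3*√2787))/20 = -1/(20*(-2607/15097 - 3*√2787/60388))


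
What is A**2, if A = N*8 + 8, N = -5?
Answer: 1024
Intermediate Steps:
A = -32 (A = -5*8 + 8 = -40 + 8 = -32)
A**2 = (-32)**2 = 1024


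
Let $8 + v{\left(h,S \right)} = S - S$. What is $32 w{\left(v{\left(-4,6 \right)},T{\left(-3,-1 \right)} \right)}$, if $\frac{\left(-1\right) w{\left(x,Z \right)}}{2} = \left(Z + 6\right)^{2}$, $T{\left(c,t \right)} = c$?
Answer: $-576$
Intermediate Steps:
$v{\left(h,S \right)} = -8$ ($v{\left(h,S \right)} = -8 + \left(S - S\right) = -8 + 0 = -8$)
$w{\left(x,Z \right)} = - 2 \left(6 + Z\right)^{2}$ ($w{\left(x,Z \right)} = - 2 \left(Z + 6\right)^{2} = - 2 \left(6 + Z\right)^{2}$)
$32 w{\left(v{\left(-4,6 \right)},T{\left(-3,-1 \right)} \right)} = 32 \left(- 2 \left(6 - 3\right)^{2}\right) = 32 \left(- 2 \cdot 3^{2}\right) = 32 \left(\left(-2\right) 9\right) = 32 \left(-18\right) = -576$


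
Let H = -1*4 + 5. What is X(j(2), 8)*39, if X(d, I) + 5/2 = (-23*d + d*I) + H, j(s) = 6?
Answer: -7137/2 ≈ -3568.5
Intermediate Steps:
H = 1 (H = -4 + 5 = 1)
X(d, I) = -3/2 - 23*d + I*d (X(d, I) = -5/2 + ((-23*d + d*I) + 1) = -5/2 + ((-23*d + I*d) + 1) = -5/2 + (1 - 23*d + I*d) = -3/2 - 23*d + I*d)
X(j(2), 8)*39 = (-3/2 - 23*6 + 8*6)*39 = (-3/2 - 138 + 48)*39 = -183/2*39 = -7137/2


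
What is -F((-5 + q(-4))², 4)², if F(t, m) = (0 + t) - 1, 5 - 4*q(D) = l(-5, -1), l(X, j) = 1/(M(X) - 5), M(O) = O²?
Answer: -7089808401/40960000 ≈ -173.09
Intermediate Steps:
l(X, j) = 1/(-5 + X²) (l(X, j) = 1/(X² - 5) = 1/(-5 + X²))
q(D) = 99/80 (q(D) = 5/4 - 1/(4*(-5 + (-5)²)) = 5/4 - 1/(4*(-5 + 25)) = 5/4 - ¼/20 = 5/4 - ¼*1/20 = 5/4 - 1/80 = 99/80)
F(t, m) = -1 + t (F(t, m) = t - 1 = -1 + t)
-F((-5 + q(-4))², 4)² = -(-1 + (-5 + 99/80)²)² = -(-1 + (-301/80)²)² = -(-1 + 90601/6400)² = -(84201/6400)² = -1*7089808401/40960000 = -7089808401/40960000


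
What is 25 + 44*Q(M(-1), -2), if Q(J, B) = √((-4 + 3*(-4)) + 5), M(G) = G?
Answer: 25 + 44*I*√11 ≈ 25.0 + 145.93*I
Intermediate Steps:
Q(J, B) = I*√11 (Q(J, B) = √((-4 - 12) + 5) = √(-16 + 5) = √(-11) = I*√11)
25 + 44*Q(M(-1), -2) = 25 + 44*(I*√11) = 25 + 44*I*√11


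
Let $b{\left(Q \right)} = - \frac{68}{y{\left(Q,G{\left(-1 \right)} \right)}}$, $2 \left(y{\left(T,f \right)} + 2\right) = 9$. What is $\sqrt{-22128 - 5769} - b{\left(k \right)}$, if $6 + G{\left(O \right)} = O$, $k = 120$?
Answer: $\frac{136}{5} + i \sqrt{27897} \approx 27.2 + 167.02 i$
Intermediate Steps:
$G{\left(O \right)} = -6 + O$
$y{\left(T,f \right)} = \frac{5}{2}$ ($y{\left(T,f \right)} = -2 + \frac{1}{2} \cdot 9 = -2 + \frac{9}{2} = \frac{5}{2}$)
$b{\left(Q \right)} = - \frac{136}{5}$ ($b{\left(Q \right)} = - \frac{68}{\frac{5}{2}} = \left(-68\right) \frac{2}{5} = - \frac{136}{5}$)
$\sqrt{-22128 - 5769} - b{\left(k \right)} = \sqrt{-22128 - 5769} - - \frac{136}{5} = \sqrt{-27897} + \frac{136}{5} = i \sqrt{27897} + \frac{136}{5} = \frac{136}{5} + i \sqrt{27897}$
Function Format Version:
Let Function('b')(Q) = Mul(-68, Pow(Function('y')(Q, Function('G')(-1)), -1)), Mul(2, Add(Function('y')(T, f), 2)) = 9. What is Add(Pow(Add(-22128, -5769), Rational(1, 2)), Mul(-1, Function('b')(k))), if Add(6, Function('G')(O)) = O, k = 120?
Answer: Add(Rational(136, 5), Mul(I, Pow(27897, Rational(1, 2)))) ≈ Add(27.200, Mul(167.02, I))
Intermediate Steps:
Function('G')(O) = Add(-6, O)
Function('y')(T, f) = Rational(5, 2) (Function('y')(T, f) = Add(-2, Mul(Rational(1, 2), 9)) = Add(-2, Rational(9, 2)) = Rational(5, 2))
Function('b')(Q) = Rational(-136, 5) (Function('b')(Q) = Mul(-68, Pow(Rational(5, 2), -1)) = Mul(-68, Rational(2, 5)) = Rational(-136, 5))
Add(Pow(Add(-22128, -5769), Rational(1, 2)), Mul(-1, Function('b')(k))) = Add(Pow(Add(-22128, -5769), Rational(1, 2)), Mul(-1, Rational(-136, 5))) = Add(Pow(-27897, Rational(1, 2)), Rational(136, 5)) = Add(Mul(I, Pow(27897, Rational(1, 2))), Rational(136, 5)) = Add(Rational(136, 5), Mul(I, Pow(27897, Rational(1, 2))))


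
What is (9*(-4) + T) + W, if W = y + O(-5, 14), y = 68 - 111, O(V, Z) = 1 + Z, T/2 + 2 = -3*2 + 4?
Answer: -72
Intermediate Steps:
T = -8 (T = -4 + 2*(-3*2 + 4) = -4 + 2*(-6 + 4) = -4 + 2*(-2) = -4 - 4 = -8)
y = -43
W = -28 (W = -43 + (1 + 14) = -43 + 15 = -28)
(9*(-4) + T) + W = (9*(-4) - 8) - 28 = (-36 - 8) - 28 = -44 - 28 = -72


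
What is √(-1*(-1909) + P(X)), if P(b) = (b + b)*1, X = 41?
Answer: √1991 ≈ 44.621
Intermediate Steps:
P(b) = 2*b (P(b) = (2*b)*1 = 2*b)
√(-1*(-1909) + P(X)) = √(-1*(-1909) + 2*41) = √(1909 + 82) = √1991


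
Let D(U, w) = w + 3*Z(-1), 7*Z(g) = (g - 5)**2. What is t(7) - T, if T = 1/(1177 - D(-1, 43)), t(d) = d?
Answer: 54803/7830 ≈ 6.9991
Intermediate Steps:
Z(g) = (-5 + g)**2/7 (Z(g) = (g - 5)**2/7 = (-5 + g)**2/7)
D(U, w) = 108/7 + w (D(U, w) = w + 3*((-5 - 1)**2/7) = w + 3*((1/7)*(-6)**2) = w + 3*((1/7)*36) = w + 3*(36/7) = w + 108/7 = 108/7 + w)
T = 7/7830 (T = 1/(1177 - (108/7 + 43)) = 1/(1177 - 1*409/7) = 1/(1177 - 409/7) = 1/(7830/7) = 7/7830 ≈ 0.00089400)
t(7) - T = 7 - 1*7/7830 = 7 - 7/7830 = 54803/7830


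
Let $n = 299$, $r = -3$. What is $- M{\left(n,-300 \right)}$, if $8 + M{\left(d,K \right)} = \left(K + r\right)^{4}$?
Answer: $-8428892473$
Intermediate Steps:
$M{\left(d,K \right)} = -8 + \left(-3 + K\right)^{4}$ ($M{\left(d,K \right)} = -8 + \left(K - 3\right)^{4} = -8 + \left(-3 + K\right)^{4}$)
$- M{\left(n,-300 \right)} = - (-8 + \left(-3 - 300\right)^{4}) = - (-8 + \left(-303\right)^{4}) = - (-8 + 8428892481) = \left(-1\right) 8428892473 = -8428892473$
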